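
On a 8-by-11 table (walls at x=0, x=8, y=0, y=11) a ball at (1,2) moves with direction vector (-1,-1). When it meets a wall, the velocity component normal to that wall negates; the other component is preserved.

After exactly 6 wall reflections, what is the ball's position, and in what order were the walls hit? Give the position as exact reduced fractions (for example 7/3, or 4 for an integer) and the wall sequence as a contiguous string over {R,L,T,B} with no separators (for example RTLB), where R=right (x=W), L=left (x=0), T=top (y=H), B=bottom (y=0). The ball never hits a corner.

1. t=1 → L at (0,1); v=(1,-1)
2. t=1 → B at (1,0); v=(1,1)
3. t=7 → R at (8,7); v=(-1,1)
4. t=4 → T at (4,11); v=(-1,-1)
5. t=4 → L at (0,7); v=(1,-1)
6. t=7 → B at (7,0); v=(1,1)

Final position: (7,0)
Wall sequence: LBRTLB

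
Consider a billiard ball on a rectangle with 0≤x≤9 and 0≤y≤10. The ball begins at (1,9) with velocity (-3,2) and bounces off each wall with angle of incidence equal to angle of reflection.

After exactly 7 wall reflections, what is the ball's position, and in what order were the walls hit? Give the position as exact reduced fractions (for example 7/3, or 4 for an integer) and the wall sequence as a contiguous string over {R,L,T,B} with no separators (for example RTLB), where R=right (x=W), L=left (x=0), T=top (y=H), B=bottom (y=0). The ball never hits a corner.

1. t=1/3 → L at (0,29/3); v=(3,2)
2. t=1/6 → T at (1/2,10); v=(3,-2)
3. t=17/6 → R at (9,13/3); v=(-3,-2)
4. t=13/6 → B at (5/2,0); v=(-3,2)
5. t=5/6 → L at (0,5/3); v=(3,2)
6. t=3 → R at (9,23/3); v=(-3,2)
7. t=7/6 → T at (11/2,10); v=(-3,-2)

Final position: (11/2,10)
Wall sequence: LTRBLRT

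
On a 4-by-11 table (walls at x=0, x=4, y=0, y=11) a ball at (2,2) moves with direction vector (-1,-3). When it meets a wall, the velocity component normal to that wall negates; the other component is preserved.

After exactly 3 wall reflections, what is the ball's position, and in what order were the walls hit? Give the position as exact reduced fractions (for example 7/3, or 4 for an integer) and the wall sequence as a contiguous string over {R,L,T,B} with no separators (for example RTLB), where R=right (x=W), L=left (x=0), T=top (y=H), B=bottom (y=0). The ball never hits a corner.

Final position: (7/3,11)
Wall sequence: BLT

1. t=2/3 → B at (4/3,0); v=(-1,3)
2. t=4/3 → L at (0,4); v=(1,3)
3. t=7/3 → T at (7/3,11); v=(1,-3)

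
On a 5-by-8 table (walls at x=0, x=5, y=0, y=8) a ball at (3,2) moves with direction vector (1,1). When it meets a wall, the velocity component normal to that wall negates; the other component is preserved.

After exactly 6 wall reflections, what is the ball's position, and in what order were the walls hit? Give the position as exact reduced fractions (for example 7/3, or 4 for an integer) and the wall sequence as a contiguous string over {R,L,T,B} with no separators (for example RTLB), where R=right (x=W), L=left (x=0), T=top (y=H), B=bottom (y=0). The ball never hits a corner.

Final position: (0,3)
Wall sequence: RTLRBL

1. t=2 → R at (5,4); v=(-1,1)
2. t=4 → T at (1,8); v=(-1,-1)
3. t=1 → L at (0,7); v=(1,-1)
4. t=5 → R at (5,2); v=(-1,-1)
5. t=2 → B at (3,0); v=(-1,1)
6. t=3 → L at (0,3); v=(1,1)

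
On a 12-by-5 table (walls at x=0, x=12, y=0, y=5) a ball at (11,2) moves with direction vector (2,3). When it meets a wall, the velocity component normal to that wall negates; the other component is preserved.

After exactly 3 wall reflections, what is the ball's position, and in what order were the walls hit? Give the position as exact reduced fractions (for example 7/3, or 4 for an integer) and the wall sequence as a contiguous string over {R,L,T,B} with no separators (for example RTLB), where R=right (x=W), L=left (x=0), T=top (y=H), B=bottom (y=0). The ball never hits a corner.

Final position: (23/3,0)
Wall sequence: RTB

1. t=1/2 → R at (12,7/2); v=(-2,3)
2. t=1/2 → T at (11,5); v=(-2,-3)
3. t=5/3 → B at (23/3,0); v=(-2,3)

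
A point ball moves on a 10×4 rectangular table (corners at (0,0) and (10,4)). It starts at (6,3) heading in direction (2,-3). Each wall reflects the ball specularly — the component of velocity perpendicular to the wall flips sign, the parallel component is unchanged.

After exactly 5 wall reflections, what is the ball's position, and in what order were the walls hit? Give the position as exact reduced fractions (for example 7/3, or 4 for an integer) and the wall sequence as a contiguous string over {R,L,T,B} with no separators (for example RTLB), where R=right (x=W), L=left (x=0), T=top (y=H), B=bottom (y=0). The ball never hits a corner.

1. t=1 → B at (8,0); v=(2,3)
2. t=1 → R at (10,3); v=(-2,3)
3. t=1/3 → T at (28/3,4); v=(-2,-3)
4. t=4/3 → B at (20/3,0); v=(-2,3)
5. t=4/3 → T at (4,4); v=(-2,-3)

Final position: (4,4)
Wall sequence: BRTBT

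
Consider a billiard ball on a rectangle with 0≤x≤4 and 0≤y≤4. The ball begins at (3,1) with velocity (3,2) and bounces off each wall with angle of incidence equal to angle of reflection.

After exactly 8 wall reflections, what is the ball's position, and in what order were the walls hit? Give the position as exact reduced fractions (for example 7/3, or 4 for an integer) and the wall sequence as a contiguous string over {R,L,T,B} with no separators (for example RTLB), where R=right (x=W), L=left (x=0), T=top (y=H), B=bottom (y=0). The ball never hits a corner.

Final position: (4,11/3)
Wall sequence: RTLRBLTR

1. t=1/3 → R at (4,5/3); v=(-3,2)
2. t=7/6 → T at (1/2,4); v=(-3,-2)
3. t=1/6 → L at (0,11/3); v=(3,-2)
4. t=4/3 → R at (4,1); v=(-3,-2)
5. t=1/2 → B at (5/2,0); v=(-3,2)
6. t=5/6 → L at (0,5/3); v=(3,2)
7. t=7/6 → T at (7/2,4); v=(3,-2)
8. t=1/6 → R at (4,11/3); v=(-3,-2)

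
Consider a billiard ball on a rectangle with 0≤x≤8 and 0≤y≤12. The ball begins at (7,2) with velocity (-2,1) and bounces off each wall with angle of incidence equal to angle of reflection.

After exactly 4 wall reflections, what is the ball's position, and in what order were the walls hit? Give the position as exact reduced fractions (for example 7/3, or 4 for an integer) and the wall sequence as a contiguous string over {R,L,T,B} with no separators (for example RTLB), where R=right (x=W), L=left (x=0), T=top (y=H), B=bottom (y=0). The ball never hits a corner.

1. t=7/2 → L at (0,11/2); v=(2,1)
2. t=4 → R at (8,19/2); v=(-2,1)
3. t=5/2 → T at (3,12); v=(-2,-1)
4. t=3/2 → L at (0,21/2); v=(2,-1)

Final position: (0,21/2)
Wall sequence: LRTL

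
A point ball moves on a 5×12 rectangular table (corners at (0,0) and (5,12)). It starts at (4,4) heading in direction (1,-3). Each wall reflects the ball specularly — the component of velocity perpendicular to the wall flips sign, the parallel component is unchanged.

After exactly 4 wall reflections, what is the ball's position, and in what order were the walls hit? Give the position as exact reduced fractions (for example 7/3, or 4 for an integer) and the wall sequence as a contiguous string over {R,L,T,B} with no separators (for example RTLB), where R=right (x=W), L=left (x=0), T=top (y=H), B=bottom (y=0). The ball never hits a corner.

1. t=1 → R at (5,1); v=(-1,-3)
2. t=1/3 → B at (14/3,0); v=(-1,3)
3. t=4 → T at (2/3,12); v=(-1,-3)
4. t=2/3 → L at (0,10); v=(1,-3)

Final position: (0,10)
Wall sequence: RBTL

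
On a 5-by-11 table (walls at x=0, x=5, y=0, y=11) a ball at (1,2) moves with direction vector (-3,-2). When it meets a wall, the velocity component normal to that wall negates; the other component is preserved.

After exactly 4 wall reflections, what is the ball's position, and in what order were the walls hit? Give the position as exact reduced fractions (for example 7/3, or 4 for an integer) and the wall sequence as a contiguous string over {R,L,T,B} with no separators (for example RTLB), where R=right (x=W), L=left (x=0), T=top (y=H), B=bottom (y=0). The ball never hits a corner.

Final position: (0,16/3)
Wall sequence: LBRL

1. t=1/3 → L at (0,4/3); v=(3,-2)
2. t=2/3 → B at (2,0); v=(3,2)
3. t=1 → R at (5,2); v=(-3,2)
4. t=5/3 → L at (0,16/3); v=(3,2)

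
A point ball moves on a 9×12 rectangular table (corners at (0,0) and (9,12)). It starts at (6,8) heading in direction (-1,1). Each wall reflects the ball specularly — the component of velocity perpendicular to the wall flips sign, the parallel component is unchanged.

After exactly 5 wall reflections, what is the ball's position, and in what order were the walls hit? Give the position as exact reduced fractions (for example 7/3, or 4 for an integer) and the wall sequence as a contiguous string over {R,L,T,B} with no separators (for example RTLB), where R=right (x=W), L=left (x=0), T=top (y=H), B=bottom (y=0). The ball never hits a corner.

1. t=4 → T at (2,12); v=(-1,-1)
2. t=2 → L at (0,10); v=(1,-1)
3. t=9 → R at (9,1); v=(-1,-1)
4. t=1 → B at (8,0); v=(-1,1)
5. t=8 → L at (0,8); v=(1,1)

Final position: (0,8)
Wall sequence: TLRBL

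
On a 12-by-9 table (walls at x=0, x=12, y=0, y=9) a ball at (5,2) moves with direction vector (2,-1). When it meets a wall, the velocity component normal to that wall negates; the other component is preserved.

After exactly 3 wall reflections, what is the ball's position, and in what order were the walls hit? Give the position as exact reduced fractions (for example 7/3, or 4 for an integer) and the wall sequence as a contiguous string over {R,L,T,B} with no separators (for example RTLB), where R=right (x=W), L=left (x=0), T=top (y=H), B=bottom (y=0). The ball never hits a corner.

Final position: (0,15/2)
Wall sequence: BRL

1. t=2 → B at (9,0); v=(2,1)
2. t=3/2 → R at (12,3/2); v=(-2,1)
3. t=6 → L at (0,15/2); v=(2,1)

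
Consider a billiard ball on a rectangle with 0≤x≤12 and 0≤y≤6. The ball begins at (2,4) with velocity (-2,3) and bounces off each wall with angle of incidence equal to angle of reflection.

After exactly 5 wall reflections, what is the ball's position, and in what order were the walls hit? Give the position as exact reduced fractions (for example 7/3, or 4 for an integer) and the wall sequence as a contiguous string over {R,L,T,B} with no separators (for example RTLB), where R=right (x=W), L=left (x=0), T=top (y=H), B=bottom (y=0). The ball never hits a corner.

Final position: (34/3,0)
Wall sequence: TLBTB

1. t=2/3 → T at (2/3,6); v=(-2,-3)
2. t=1/3 → L at (0,5); v=(2,-3)
3. t=5/3 → B at (10/3,0); v=(2,3)
4. t=2 → T at (22/3,6); v=(2,-3)
5. t=2 → B at (34/3,0); v=(2,3)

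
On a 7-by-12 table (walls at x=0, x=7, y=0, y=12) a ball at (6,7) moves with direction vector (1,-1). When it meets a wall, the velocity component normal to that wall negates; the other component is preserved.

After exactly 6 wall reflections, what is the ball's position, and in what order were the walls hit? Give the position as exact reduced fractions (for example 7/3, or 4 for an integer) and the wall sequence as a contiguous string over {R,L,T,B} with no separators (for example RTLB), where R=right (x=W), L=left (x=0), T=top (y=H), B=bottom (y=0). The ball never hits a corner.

Final position: (0,9)
Wall sequence: RBLRTL

1. t=1 → R at (7,6); v=(-1,-1)
2. t=6 → B at (1,0); v=(-1,1)
3. t=1 → L at (0,1); v=(1,1)
4. t=7 → R at (7,8); v=(-1,1)
5. t=4 → T at (3,12); v=(-1,-1)
6. t=3 → L at (0,9); v=(1,-1)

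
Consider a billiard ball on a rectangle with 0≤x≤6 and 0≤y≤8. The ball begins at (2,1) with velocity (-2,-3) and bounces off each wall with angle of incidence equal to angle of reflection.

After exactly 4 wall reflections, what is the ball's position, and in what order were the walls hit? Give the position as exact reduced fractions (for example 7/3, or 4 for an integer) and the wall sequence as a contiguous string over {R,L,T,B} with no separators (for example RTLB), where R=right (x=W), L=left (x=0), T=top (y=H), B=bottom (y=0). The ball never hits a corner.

1. t=1/3 → B at (4/3,0); v=(-2,3)
2. t=2/3 → L at (0,2); v=(2,3)
3. t=2 → T at (4,8); v=(2,-3)
4. t=1 → R at (6,5); v=(-2,-3)

Final position: (6,5)
Wall sequence: BLTR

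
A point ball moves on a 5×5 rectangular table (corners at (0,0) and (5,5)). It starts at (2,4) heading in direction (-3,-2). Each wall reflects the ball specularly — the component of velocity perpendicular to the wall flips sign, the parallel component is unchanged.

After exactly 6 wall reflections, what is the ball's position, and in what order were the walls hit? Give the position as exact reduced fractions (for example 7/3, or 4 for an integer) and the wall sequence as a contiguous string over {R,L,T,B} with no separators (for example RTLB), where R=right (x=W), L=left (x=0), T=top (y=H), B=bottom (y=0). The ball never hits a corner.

1. t=2/3 → L at (0,8/3); v=(3,-2)
2. t=4/3 → B at (4,0); v=(3,2)
3. t=1/3 → R at (5,2/3); v=(-3,2)
4. t=5/3 → L at (0,4); v=(3,2)
5. t=1/2 → T at (3/2,5); v=(3,-2)
6. t=7/6 → R at (5,8/3); v=(-3,-2)

Final position: (5,8/3)
Wall sequence: LBRLTR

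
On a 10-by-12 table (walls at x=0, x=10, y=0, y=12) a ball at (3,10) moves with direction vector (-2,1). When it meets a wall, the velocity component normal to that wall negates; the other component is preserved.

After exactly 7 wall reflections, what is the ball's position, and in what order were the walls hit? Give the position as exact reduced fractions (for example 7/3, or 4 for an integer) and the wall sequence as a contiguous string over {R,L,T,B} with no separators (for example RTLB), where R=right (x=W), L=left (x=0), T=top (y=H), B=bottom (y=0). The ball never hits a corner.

Final position: (0,15/2)
Wall sequence: LTRLBRL

1. t=3/2 → L at (0,23/2); v=(2,1)
2. t=1/2 → T at (1,12); v=(2,-1)
3. t=9/2 → R at (10,15/2); v=(-2,-1)
4. t=5 → L at (0,5/2); v=(2,-1)
5. t=5/2 → B at (5,0); v=(2,1)
6. t=5/2 → R at (10,5/2); v=(-2,1)
7. t=5 → L at (0,15/2); v=(2,1)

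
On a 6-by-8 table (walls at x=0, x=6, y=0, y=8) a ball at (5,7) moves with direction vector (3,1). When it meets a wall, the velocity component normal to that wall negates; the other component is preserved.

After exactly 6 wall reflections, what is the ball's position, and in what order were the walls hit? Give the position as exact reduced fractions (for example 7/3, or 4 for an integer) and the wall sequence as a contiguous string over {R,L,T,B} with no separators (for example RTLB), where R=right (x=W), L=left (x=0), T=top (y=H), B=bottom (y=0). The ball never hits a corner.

Final position: (6,2/3)
Wall sequence: RTLRLR

1. t=1/3 → R at (6,22/3); v=(-3,1)
2. t=2/3 → T at (4,8); v=(-3,-1)
3. t=4/3 → L at (0,20/3); v=(3,-1)
4. t=2 → R at (6,14/3); v=(-3,-1)
5. t=2 → L at (0,8/3); v=(3,-1)
6. t=2 → R at (6,2/3); v=(-3,-1)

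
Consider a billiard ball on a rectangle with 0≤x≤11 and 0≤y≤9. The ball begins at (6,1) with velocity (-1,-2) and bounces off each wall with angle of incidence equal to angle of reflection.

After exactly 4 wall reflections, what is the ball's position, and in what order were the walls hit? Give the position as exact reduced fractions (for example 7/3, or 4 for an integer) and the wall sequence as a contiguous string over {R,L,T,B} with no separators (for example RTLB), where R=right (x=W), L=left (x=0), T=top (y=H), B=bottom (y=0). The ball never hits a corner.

1. t=1/2 → B at (11/2,0); v=(-1,2)
2. t=9/2 → T at (1,9); v=(-1,-2)
3. t=1 → L at (0,7); v=(1,-2)
4. t=7/2 → B at (7/2,0); v=(1,2)

Final position: (7/2,0)
Wall sequence: BTLB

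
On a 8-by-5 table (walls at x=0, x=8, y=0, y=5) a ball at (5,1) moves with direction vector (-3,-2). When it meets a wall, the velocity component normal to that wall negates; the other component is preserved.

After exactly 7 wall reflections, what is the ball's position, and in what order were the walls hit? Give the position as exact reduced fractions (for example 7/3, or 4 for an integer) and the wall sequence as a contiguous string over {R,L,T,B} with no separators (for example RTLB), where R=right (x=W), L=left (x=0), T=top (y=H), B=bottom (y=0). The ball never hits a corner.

1. t=1/2 → B at (7/2,0); v=(-3,2)
2. t=7/6 → L at (0,7/3); v=(3,2)
3. t=4/3 → T at (4,5); v=(3,-2)
4. t=4/3 → R at (8,7/3); v=(-3,-2)
5. t=7/6 → B at (9/2,0); v=(-3,2)
6. t=3/2 → L at (0,3); v=(3,2)
7. t=1 → T at (3,5); v=(3,-2)

Final position: (3,5)
Wall sequence: BLTRBLT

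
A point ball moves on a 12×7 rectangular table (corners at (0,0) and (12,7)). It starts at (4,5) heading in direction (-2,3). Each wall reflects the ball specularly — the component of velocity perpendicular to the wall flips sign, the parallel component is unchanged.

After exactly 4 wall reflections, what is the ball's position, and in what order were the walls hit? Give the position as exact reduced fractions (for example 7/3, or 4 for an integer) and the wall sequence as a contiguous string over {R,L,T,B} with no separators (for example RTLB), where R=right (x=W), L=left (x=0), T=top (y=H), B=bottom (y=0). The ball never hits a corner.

Final position: (20/3,7)
Wall sequence: TLBT

1. t=2/3 → T at (8/3,7); v=(-2,-3)
2. t=4/3 → L at (0,3); v=(2,-3)
3. t=1 → B at (2,0); v=(2,3)
4. t=7/3 → T at (20/3,7); v=(2,-3)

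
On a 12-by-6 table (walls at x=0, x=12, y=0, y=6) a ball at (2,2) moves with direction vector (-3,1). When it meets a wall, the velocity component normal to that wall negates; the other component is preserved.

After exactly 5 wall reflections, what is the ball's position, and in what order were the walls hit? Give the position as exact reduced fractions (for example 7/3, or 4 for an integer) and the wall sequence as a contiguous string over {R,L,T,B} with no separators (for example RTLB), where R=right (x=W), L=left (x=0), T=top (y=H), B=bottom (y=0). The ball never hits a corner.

1. t=2/3 → L at (0,8/3); v=(3,1)
2. t=10/3 → T at (10,6); v=(3,-1)
3. t=2/3 → R at (12,16/3); v=(-3,-1)
4. t=4 → L at (0,4/3); v=(3,-1)
5. t=4/3 → B at (4,0); v=(3,1)

Final position: (4,0)
Wall sequence: LTRLB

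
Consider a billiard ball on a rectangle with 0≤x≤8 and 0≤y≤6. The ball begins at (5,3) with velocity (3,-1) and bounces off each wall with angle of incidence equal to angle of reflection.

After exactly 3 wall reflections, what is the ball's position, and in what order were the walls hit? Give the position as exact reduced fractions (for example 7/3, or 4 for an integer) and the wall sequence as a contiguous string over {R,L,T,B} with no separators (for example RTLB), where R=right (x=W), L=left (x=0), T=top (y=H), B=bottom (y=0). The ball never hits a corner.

Final position: (0,2/3)
Wall sequence: RBL

1. t=1 → R at (8,2); v=(-3,-1)
2. t=2 → B at (2,0); v=(-3,1)
3. t=2/3 → L at (0,2/3); v=(3,1)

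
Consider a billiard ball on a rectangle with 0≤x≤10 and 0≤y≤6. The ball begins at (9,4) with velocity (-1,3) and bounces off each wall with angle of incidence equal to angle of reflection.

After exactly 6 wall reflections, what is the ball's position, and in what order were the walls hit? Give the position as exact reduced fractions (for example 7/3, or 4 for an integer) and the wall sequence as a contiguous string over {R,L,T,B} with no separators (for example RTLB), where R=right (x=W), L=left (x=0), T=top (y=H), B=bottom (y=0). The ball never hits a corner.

1. t=2/3 → T at (25/3,6); v=(-1,-3)
2. t=2 → B at (19/3,0); v=(-1,3)
3. t=2 → T at (13/3,6); v=(-1,-3)
4. t=2 → B at (7/3,0); v=(-1,3)
5. t=2 → T at (1/3,6); v=(-1,-3)
6. t=1/3 → L at (0,5); v=(1,-3)

Final position: (0,5)
Wall sequence: TBTBTL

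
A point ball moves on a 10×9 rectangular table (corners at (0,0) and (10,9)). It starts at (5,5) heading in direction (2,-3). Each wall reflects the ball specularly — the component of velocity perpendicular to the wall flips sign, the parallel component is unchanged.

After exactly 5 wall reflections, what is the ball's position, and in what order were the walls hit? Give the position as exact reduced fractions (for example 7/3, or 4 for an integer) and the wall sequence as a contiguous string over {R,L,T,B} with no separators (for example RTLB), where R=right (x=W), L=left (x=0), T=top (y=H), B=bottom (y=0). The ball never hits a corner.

1. t=5/3 → B at (25/3,0); v=(2,3)
2. t=5/6 → R at (10,5/2); v=(-2,3)
3. t=13/6 → T at (17/3,9); v=(-2,-3)
4. t=17/6 → L at (0,1/2); v=(2,-3)
5. t=1/6 → B at (1/3,0); v=(2,3)

Final position: (1/3,0)
Wall sequence: BRTLB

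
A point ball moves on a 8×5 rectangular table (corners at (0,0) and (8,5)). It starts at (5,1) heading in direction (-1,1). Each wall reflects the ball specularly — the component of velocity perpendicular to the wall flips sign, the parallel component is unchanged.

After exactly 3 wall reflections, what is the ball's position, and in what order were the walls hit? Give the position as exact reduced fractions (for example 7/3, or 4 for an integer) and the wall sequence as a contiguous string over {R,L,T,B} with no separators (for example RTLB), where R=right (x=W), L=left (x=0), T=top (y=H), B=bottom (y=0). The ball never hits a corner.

1. t=4 → T at (1,5); v=(-1,-1)
2. t=1 → L at (0,4); v=(1,-1)
3. t=4 → B at (4,0); v=(1,1)

Final position: (4,0)
Wall sequence: TLB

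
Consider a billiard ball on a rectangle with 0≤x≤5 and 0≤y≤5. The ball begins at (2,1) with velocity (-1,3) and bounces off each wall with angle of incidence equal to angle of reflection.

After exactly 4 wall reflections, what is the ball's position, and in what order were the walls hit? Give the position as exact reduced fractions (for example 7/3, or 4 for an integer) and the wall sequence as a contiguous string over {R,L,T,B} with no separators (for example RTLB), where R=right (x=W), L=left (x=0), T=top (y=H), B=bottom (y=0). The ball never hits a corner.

1. t=4/3 → T at (2/3,5); v=(-1,-3)
2. t=2/3 → L at (0,3); v=(1,-3)
3. t=1 → B at (1,0); v=(1,3)
4. t=5/3 → T at (8/3,5); v=(1,-3)

Final position: (8/3,5)
Wall sequence: TLBT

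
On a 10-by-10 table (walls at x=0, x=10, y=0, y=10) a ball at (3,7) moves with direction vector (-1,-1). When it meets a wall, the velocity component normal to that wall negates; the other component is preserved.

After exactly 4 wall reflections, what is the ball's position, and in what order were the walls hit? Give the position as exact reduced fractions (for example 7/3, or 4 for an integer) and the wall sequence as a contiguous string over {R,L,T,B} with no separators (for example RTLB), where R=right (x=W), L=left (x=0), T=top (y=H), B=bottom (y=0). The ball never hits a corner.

1. t=3 → L at (0,4); v=(1,-1)
2. t=4 → B at (4,0); v=(1,1)
3. t=6 → R at (10,6); v=(-1,1)
4. t=4 → T at (6,10); v=(-1,-1)

Final position: (6,10)
Wall sequence: LBRT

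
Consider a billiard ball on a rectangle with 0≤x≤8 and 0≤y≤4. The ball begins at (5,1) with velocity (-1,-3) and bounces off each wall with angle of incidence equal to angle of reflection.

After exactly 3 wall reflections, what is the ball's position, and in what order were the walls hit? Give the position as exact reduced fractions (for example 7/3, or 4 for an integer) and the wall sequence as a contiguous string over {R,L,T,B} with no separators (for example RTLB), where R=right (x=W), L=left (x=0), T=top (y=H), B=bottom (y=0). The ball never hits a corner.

Final position: (2,0)
Wall sequence: BTB

1. t=1/3 → B at (14/3,0); v=(-1,3)
2. t=4/3 → T at (10/3,4); v=(-1,-3)
3. t=4/3 → B at (2,0); v=(-1,3)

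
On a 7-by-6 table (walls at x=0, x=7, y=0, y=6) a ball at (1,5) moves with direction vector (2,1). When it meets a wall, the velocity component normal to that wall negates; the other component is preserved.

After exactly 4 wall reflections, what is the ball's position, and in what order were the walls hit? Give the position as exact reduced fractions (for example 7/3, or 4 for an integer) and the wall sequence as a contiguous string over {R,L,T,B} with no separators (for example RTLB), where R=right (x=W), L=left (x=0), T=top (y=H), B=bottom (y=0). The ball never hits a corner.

Final position: (1,0)
Wall sequence: TRLB

1. t=1 → T at (3,6); v=(2,-1)
2. t=2 → R at (7,4); v=(-2,-1)
3. t=7/2 → L at (0,1/2); v=(2,-1)
4. t=1/2 → B at (1,0); v=(2,1)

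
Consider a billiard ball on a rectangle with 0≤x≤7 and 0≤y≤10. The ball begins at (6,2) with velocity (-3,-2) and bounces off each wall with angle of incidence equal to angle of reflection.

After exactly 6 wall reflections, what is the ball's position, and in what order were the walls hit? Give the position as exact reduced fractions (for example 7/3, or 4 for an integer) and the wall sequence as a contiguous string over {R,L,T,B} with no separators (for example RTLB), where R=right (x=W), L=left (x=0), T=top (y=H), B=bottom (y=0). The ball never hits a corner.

Final position: (7,4)
Wall sequence: BLRTLR

1. t=1 → B at (3,0); v=(-3,2)
2. t=1 → L at (0,2); v=(3,2)
3. t=7/3 → R at (7,20/3); v=(-3,2)
4. t=5/3 → T at (2,10); v=(-3,-2)
5. t=2/3 → L at (0,26/3); v=(3,-2)
6. t=7/3 → R at (7,4); v=(-3,-2)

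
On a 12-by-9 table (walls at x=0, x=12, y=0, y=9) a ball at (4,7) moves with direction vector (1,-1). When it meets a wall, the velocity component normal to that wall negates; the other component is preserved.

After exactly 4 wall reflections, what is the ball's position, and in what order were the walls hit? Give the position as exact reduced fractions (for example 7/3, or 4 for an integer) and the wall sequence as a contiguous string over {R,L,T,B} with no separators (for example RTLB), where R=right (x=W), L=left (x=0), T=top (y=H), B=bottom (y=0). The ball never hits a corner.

1. t=7 → B at (11,0); v=(1,1)
2. t=1 → R at (12,1); v=(-1,1)
3. t=8 → T at (4,9); v=(-1,-1)
4. t=4 → L at (0,5); v=(1,-1)

Final position: (0,5)
Wall sequence: BRTL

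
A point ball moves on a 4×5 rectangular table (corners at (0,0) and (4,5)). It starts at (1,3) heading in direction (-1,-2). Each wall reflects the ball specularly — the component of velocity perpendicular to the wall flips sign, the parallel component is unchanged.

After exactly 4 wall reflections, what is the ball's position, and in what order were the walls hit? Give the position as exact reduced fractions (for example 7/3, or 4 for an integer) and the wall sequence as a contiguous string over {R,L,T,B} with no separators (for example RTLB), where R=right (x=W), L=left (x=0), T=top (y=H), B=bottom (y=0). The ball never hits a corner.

Final position: (4,3)
Wall sequence: LBTR

1. t=1 → L at (0,1); v=(1,-2)
2. t=1/2 → B at (1/2,0); v=(1,2)
3. t=5/2 → T at (3,5); v=(1,-2)
4. t=1 → R at (4,3); v=(-1,-2)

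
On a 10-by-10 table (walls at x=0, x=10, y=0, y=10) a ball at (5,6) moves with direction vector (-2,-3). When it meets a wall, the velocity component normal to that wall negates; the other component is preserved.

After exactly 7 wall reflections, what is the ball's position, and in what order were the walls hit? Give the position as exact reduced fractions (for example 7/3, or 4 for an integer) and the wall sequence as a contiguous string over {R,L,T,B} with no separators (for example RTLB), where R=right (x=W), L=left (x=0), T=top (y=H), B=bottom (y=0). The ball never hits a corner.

1. t=2 → B at (1,0); v=(-2,3)
2. t=1/2 → L at (0,3/2); v=(2,3)
3. t=17/6 → T at (17/3,10); v=(2,-3)
4. t=13/6 → R at (10,7/2); v=(-2,-3)
5. t=7/6 → B at (23/3,0); v=(-2,3)
6. t=10/3 → T at (1,10); v=(-2,-3)
7. t=1/2 → L at (0,17/2); v=(2,-3)

Final position: (0,17/2)
Wall sequence: BLTRBTL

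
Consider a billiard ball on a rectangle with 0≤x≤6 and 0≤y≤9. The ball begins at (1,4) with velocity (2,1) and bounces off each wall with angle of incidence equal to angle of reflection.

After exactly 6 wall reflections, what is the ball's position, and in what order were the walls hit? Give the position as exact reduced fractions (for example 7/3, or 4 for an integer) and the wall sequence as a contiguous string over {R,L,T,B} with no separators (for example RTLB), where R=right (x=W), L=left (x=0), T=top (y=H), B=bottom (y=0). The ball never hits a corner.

Final position: (5,0)
Wall sequence: RTLRLB

1. t=5/2 → R at (6,13/2); v=(-2,1)
2. t=5/2 → T at (1,9); v=(-2,-1)
3. t=1/2 → L at (0,17/2); v=(2,-1)
4. t=3 → R at (6,11/2); v=(-2,-1)
5. t=3 → L at (0,5/2); v=(2,-1)
6. t=5/2 → B at (5,0); v=(2,1)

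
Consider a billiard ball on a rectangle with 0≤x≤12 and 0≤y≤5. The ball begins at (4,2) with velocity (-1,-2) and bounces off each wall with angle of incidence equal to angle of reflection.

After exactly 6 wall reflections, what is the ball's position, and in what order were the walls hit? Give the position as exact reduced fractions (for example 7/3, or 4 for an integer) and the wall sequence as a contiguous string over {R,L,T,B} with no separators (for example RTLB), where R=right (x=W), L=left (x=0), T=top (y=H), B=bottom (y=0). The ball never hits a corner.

1. t=1 → B at (3,0); v=(-1,2)
2. t=5/2 → T at (1/2,5); v=(-1,-2)
3. t=1/2 → L at (0,4); v=(1,-2)
4. t=2 → B at (2,0); v=(1,2)
5. t=5/2 → T at (9/2,5); v=(1,-2)
6. t=5/2 → B at (7,0); v=(1,2)

Final position: (7,0)
Wall sequence: BTLBTB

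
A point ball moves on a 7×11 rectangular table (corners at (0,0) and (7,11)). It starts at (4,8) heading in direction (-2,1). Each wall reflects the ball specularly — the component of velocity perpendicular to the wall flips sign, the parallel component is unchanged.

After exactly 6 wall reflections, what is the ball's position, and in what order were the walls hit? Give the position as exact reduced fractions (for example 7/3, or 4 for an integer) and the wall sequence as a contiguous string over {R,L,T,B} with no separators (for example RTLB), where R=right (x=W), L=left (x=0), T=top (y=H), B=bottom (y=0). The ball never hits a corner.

1. t=2 → L at (0,10); v=(2,1)
2. t=1 → T at (2,11); v=(2,-1)
3. t=5/2 → R at (7,17/2); v=(-2,-1)
4. t=7/2 → L at (0,5); v=(2,-1)
5. t=7/2 → R at (7,3/2); v=(-2,-1)
6. t=3/2 → B at (4,0); v=(-2,1)

Final position: (4,0)
Wall sequence: LTRLRB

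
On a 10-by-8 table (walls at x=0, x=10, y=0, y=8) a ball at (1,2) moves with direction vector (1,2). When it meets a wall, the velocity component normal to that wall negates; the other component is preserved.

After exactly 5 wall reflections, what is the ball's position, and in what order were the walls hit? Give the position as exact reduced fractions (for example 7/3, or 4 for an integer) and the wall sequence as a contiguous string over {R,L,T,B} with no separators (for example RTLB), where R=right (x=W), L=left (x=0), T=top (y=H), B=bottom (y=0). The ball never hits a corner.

Final position: (4,0)
Wall sequence: TBRTB

1. t=3 → T at (4,8); v=(1,-2)
2. t=4 → B at (8,0); v=(1,2)
3. t=2 → R at (10,4); v=(-1,2)
4. t=2 → T at (8,8); v=(-1,-2)
5. t=4 → B at (4,0); v=(-1,2)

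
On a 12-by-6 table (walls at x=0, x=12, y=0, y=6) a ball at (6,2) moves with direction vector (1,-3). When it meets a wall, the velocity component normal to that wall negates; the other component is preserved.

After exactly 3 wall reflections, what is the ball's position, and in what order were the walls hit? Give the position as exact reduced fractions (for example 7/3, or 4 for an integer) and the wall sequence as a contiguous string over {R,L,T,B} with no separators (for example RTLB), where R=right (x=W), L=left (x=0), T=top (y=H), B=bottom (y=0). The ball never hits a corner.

1. t=2/3 → B at (20/3,0); v=(1,3)
2. t=2 → T at (26/3,6); v=(1,-3)
3. t=2 → B at (32/3,0); v=(1,3)

Final position: (32/3,0)
Wall sequence: BTB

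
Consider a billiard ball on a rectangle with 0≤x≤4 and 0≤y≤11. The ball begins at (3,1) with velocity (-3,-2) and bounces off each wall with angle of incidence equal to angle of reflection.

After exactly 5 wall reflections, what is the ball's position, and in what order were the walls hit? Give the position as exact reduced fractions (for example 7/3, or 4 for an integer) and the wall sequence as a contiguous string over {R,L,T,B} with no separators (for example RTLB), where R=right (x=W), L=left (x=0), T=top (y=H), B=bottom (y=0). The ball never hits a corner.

1. t=1/2 → B at (3/2,0); v=(-3,2)
2. t=1/2 → L at (0,1); v=(3,2)
3. t=4/3 → R at (4,11/3); v=(-3,2)
4. t=4/3 → L at (0,19/3); v=(3,2)
5. t=4/3 → R at (4,9); v=(-3,2)

Final position: (4,9)
Wall sequence: BLRLR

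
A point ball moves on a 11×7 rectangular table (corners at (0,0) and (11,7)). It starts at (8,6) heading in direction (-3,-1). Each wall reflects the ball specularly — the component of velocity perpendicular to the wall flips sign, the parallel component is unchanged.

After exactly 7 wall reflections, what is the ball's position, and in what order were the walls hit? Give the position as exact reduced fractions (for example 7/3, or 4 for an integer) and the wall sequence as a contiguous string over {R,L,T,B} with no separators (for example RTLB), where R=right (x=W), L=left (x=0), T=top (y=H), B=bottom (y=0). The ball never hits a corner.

Final position: (0,8/3)
Wall sequence: LBRLTRL

1. t=8/3 → L at (0,10/3); v=(3,-1)
2. t=10/3 → B at (10,0); v=(3,1)
3. t=1/3 → R at (11,1/3); v=(-3,1)
4. t=11/3 → L at (0,4); v=(3,1)
5. t=3 → T at (9,7); v=(3,-1)
6. t=2/3 → R at (11,19/3); v=(-3,-1)
7. t=11/3 → L at (0,8/3); v=(3,-1)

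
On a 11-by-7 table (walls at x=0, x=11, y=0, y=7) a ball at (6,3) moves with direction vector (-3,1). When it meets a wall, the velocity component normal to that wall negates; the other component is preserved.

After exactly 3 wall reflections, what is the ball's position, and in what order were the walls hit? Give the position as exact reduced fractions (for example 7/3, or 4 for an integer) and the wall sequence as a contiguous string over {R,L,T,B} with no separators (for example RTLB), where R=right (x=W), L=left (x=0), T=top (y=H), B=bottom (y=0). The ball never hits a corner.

1. t=2 → L at (0,5); v=(3,1)
2. t=2 → T at (6,7); v=(3,-1)
3. t=5/3 → R at (11,16/3); v=(-3,-1)

Final position: (11,16/3)
Wall sequence: LTR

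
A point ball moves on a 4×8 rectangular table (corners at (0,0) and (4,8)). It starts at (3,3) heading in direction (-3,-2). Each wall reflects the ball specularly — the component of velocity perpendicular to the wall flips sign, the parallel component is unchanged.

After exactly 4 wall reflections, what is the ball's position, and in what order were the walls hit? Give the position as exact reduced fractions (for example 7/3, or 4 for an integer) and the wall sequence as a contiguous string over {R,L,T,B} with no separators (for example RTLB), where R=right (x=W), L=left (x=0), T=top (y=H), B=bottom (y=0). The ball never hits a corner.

Final position: (0,13/3)
Wall sequence: LBRL

1. t=1 → L at (0,1); v=(3,-2)
2. t=1/2 → B at (3/2,0); v=(3,2)
3. t=5/6 → R at (4,5/3); v=(-3,2)
4. t=4/3 → L at (0,13/3); v=(3,2)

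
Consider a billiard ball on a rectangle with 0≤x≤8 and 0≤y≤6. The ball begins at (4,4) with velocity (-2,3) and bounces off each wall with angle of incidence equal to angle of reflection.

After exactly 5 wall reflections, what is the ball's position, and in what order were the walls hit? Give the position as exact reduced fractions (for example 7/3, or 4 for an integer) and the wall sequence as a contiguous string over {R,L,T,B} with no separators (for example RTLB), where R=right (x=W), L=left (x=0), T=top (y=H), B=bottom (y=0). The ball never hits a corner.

1. t=2/3 → T at (8/3,6); v=(-2,-3)
2. t=4/3 → L at (0,2); v=(2,-3)
3. t=2/3 → B at (4/3,0); v=(2,3)
4. t=2 → T at (16/3,6); v=(2,-3)
5. t=4/3 → R at (8,2); v=(-2,-3)

Final position: (8,2)
Wall sequence: TLBTR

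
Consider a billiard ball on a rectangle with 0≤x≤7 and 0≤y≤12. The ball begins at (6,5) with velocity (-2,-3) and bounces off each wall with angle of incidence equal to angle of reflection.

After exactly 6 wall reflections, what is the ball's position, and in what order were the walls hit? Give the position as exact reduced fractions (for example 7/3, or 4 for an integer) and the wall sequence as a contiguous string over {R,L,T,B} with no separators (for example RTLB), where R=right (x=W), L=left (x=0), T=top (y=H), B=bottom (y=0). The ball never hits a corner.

1. t=5/3 → B at (8/3,0); v=(-2,3)
2. t=4/3 → L at (0,4); v=(2,3)
3. t=8/3 → T at (16/3,12); v=(2,-3)
4. t=5/6 → R at (7,19/2); v=(-2,-3)
5. t=19/6 → B at (2/3,0); v=(-2,3)
6. t=1/3 → L at (0,1); v=(2,3)

Final position: (0,1)
Wall sequence: BLTRBL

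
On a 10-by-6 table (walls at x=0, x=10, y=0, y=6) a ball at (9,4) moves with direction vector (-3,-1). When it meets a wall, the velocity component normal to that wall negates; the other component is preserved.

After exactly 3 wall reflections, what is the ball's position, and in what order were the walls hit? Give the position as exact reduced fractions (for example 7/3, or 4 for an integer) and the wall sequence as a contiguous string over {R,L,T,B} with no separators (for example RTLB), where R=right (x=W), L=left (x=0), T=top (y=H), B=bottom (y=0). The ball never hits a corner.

1. t=3 → L at (0,1); v=(3,-1)
2. t=1 → B at (3,0); v=(3,1)
3. t=7/3 → R at (10,7/3); v=(-3,1)

Final position: (10,7/3)
Wall sequence: LBR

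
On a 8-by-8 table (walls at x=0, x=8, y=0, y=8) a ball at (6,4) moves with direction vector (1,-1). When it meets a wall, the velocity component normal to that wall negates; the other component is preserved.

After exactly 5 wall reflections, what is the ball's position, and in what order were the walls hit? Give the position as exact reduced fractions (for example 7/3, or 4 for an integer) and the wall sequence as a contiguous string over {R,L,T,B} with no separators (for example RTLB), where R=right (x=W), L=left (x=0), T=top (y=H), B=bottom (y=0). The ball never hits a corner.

Final position: (8,2)
Wall sequence: RBLTR

1. t=2 → R at (8,2); v=(-1,-1)
2. t=2 → B at (6,0); v=(-1,1)
3. t=6 → L at (0,6); v=(1,1)
4. t=2 → T at (2,8); v=(1,-1)
5. t=6 → R at (8,2); v=(-1,-1)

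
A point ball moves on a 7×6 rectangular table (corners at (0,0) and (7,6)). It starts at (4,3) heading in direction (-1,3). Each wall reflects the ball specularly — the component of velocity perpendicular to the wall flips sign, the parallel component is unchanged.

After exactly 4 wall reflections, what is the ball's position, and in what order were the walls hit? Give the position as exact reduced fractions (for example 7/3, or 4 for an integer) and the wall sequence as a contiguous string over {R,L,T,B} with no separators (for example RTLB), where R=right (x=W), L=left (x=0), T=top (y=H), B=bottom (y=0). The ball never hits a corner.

Final position: (1,6)
Wall sequence: TBLT

1. t=1 → T at (3,6); v=(-1,-3)
2. t=2 → B at (1,0); v=(-1,3)
3. t=1 → L at (0,3); v=(1,3)
4. t=1 → T at (1,6); v=(1,-3)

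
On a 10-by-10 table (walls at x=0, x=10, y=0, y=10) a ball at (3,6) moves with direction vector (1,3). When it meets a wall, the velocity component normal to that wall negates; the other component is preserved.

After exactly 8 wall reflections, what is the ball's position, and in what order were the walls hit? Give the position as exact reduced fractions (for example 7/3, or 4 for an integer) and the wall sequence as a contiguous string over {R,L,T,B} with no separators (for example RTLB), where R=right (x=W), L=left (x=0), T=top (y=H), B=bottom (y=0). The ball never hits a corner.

Final position: (1,0)
Wall sequence: TBRTBTLB

1. t=4/3 → T at (13/3,10); v=(1,-3)
2. t=10/3 → B at (23/3,0); v=(1,3)
3. t=7/3 → R at (10,7); v=(-1,3)
4. t=1 → T at (9,10); v=(-1,-3)
5. t=10/3 → B at (17/3,0); v=(-1,3)
6. t=10/3 → T at (7/3,10); v=(-1,-3)
7. t=7/3 → L at (0,3); v=(1,-3)
8. t=1 → B at (1,0); v=(1,3)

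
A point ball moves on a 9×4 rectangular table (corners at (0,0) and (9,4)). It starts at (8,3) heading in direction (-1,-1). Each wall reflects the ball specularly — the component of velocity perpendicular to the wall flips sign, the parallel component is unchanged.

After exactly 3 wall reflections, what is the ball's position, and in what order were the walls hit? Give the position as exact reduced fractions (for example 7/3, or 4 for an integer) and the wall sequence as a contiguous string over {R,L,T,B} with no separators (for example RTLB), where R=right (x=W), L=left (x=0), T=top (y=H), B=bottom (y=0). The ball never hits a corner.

Final position: (0,3)
Wall sequence: BTL

1. t=3 → B at (5,0); v=(-1,1)
2. t=4 → T at (1,4); v=(-1,-1)
3. t=1 → L at (0,3); v=(1,-1)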